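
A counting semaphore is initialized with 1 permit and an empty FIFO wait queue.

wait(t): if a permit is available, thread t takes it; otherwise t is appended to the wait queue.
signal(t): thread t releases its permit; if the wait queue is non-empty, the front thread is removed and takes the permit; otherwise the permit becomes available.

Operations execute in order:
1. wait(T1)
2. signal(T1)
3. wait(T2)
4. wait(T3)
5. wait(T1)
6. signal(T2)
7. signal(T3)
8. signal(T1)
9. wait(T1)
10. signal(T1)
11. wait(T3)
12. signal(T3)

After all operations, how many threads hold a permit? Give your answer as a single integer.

Step 1: wait(T1) -> count=0 queue=[] holders={T1}
Step 2: signal(T1) -> count=1 queue=[] holders={none}
Step 3: wait(T2) -> count=0 queue=[] holders={T2}
Step 4: wait(T3) -> count=0 queue=[T3] holders={T2}
Step 5: wait(T1) -> count=0 queue=[T3,T1] holders={T2}
Step 6: signal(T2) -> count=0 queue=[T1] holders={T3}
Step 7: signal(T3) -> count=0 queue=[] holders={T1}
Step 8: signal(T1) -> count=1 queue=[] holders={none}
Step 9: wait(T1) -> count=0 queue=[] holders={T1}
Step 10: signal(T1) -> count=1 queue=[] holders={none}
Step 11: wait(T3) -> count=0 queue=[] holders={T3}
Step 12: signal(T3) -> count=1 queue=[] holders={none}
Final holders: {none} -> 0 thread(s)

Answer: 0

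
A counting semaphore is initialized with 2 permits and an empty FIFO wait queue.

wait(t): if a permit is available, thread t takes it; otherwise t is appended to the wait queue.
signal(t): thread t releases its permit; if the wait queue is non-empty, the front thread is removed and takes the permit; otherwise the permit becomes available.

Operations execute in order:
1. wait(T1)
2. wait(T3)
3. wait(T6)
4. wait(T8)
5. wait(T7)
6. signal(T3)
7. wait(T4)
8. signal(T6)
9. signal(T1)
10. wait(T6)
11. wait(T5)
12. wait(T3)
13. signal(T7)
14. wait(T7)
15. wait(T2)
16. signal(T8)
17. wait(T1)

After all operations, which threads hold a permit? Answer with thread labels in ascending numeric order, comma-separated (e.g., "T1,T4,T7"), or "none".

Step 1: wait(T1) -> count=1 queue=[] holders={T1}
Step 2: wait(T3) -> count=0 queue=[] holders={T1,T3}
Step 3: wait(T6) -> count=0 queue=[T6] holders={T1,T3}
Step 4: wait(T8) -> count=0 queue=[T6,T8] holders={T1,T3}
Step 5: wait(T7) -> count=0 queue=[T6,T8,T7] holders={T1,T3}
Step 6: signal(T3) -> count=0 queue=[T8,T7] holders={T1,T6}
Step 7: wait(T4) -> count=0 queue=[T8,T7,T4] holders={T1,T6}
Step 8: signal(T6) -> count=0 queue=[T7,T4] holders={T1,T8}
Step 9: signal(T1) -> count=0 queue=[T4] holders={T7,T8}
Step 10: wait(T6) -> count=0 queue=[T4,T6] holders={T7,T8}
Step 11: wait(T5) -> count=0 queue=[T4,T6,T5] holders={T7,T8}
Step 12: wait(T3) -> count=0 queue=[T4,T6,T5,T3] holders={T7,T8}
Step 13: signal(T7) -> count=0 queue=[T6,T5,T3] holders={T4,T8}
Step 14: wait(T7) -> count=0 queue=[T6,T5,T3,T7] holders={T4,T8}
Step 15: wait(T2) -> count=0 queue=[T6,T5,T3,T7,T2] holders={T4,T8}
Step 16: signal(T8) -> count=0 queue=[T5,T3,T7,T2] holders={T4,T6}
Step 17: wait(T1) -> count=0 queue=[T5,T3,T7,T2,T1] holders={T4,T6}
Final holders: T4,T6

Answer: T4,T6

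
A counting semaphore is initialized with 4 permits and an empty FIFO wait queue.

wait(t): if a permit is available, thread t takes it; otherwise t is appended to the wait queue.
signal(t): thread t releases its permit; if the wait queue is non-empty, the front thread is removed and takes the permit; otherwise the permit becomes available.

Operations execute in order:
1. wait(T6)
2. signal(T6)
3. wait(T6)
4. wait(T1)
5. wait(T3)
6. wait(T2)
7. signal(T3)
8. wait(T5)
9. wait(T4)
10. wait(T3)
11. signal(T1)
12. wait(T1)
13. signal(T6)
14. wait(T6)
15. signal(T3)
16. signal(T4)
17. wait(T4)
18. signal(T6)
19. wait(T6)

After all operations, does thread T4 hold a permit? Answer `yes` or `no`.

Answer: yes

Derivation:
Step 1: wait(T6) -> count=3 queue=[] holders={T6}
Step 2: signal(T6) -> count=4 queue=[] holders={none}
Step 3: wait(T6) -> count=3 queue=[] holders={T6}
Step 4: wait(T1) -> count=2 queue=[] holders={T1,T6}
Step 5: wait(T3) -> count=1 queue=[] holders={T1,T3,T6}
Step 6: wait(T2) -> count=0 queue=[] holders={T1,T2,T3,T6}
Step 7: signal(T3) -> count=1 queue=[] holders={T1,T2,T6}
Step 8: wait(T5) -> count=0 queue=[] holders={T1,T2,T5,T6}
Step 9: wait(T4) -> count=0 queue=[T4] holders={T1,T2,T5,T6}
Step 10: wait(T3) -> count=0 queue=[T4,T3] holders={T1,T2,T5,T6}
Step 11: signal(T1) -> count=0 queue=[T3] holders={T2,T4,T5,T6}
Step 12: wait(T1) -> count=0 queue=[T3,T1] holders={T2,T4,T5,T6}
Step 13: signal(T6) -> count=0 queue=[T1] holders={T2,T3,T4,T5}
Step 14: wait(T6) -> count=0 queue=[T1,T6] holders={T2,T3,T4,T5}
Step 15: signal(T3) -> count=0 queue=[T6] holders={T1,T2,T4,T5}
Step 16: signal(T4) -> count=0 queue=[] holders={T1,T2,T5,T6}
Step 17: wait(T4) -> count=0 queue=[T4] holders={T1,T2,T5,T6}
Step 18: signal(T6) -> count=0 queue=[] holders={T1,T2,T4,T5}
Step 19: wait(T6) -> count=0 queue=[T6] holders={T1,T2,T4,T5}
Final holders: {T1,T2,T4,T5} -> T4 in holders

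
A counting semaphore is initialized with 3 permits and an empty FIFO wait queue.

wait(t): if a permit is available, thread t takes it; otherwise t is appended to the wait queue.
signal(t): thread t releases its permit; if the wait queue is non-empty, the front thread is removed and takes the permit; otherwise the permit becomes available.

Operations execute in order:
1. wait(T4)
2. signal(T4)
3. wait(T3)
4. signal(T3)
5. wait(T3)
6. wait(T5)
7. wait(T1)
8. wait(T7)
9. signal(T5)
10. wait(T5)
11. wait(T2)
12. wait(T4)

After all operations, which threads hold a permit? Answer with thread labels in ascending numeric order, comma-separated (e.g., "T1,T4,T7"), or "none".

Step 1: wait(T4) -> count=2 queue=[] holders={T4}
Step 2: signal(T4) -> count=3 queue=[] holders={none}
Step 3: wait(T3) -> count=2 queue=[] holders={T3}
Step 4: signal(T3) -> count=3 queue=[] holders={none}
Step 5: wait(T3) -> count=2 queue=[] holders={T3}
Step 6: wait(T5) -> count=1 queue=[] holders={T3,T5}
Step 7: wait(T1) -> count=0 queue=[] holders={T1,T3,T5}
Step 8: wait(T7) -> count=0 queue=[T7] holders={T1,T3,T5}
Step 9: signal(T5) -> count=0 queue=[] holders={T1,T3,T7}
Step 10: wait(T5) -> count=0 queue=[T5] holders={T1,T3,T7}
Step 11: wait(T2) -> count=0 queue=[T5,T2] holders={T1,T3,T7}
Step 12: wait(T4) -> count=0 queue=[T5,T2,T4] holders={T1,T3,T7}
Final holders: T1,T3,T7

Answer: T1,T3,T7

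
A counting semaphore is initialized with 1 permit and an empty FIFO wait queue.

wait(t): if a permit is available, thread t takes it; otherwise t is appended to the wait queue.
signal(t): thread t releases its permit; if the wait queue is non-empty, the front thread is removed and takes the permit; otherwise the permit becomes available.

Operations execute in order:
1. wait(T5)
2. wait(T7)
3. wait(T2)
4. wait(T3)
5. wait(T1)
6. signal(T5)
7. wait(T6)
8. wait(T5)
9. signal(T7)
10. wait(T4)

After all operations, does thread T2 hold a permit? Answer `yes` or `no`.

Answer: yes

Derivation:
Step 1: wait(T5) -> count=0 queue=[] holders={T5}
Step 2: wait(T7) -> count=0 queue=[T7] holders={T5}
Step 3: wait(T2) -> count=0 queue=[T7,T2] holders={T5}
Step 4: wait(T3) -> count=0 queue=[T7,T2,T3] holders={T5}
Step 5: wait(T1) -> count=0 queue=[T7,T2,T3,T1] holders={T5}
Step 6: signal(T5) -> count=0 queue=[T2,T3,T1] holders={T7}
Step 7: wait(T6) -> count=0 queue=[T2,T3,T1,T6] holders={T7}
Step 8: wait(T5) -> count=0 queue=[T2,T3,T1,T6,T5] holders={T7}
Step 9: signal(T7) -> count=0 queue=[T3,T1,T6,T5] holders={T2}
Step 10: wait(T4) -> count=0 queue=[T3,T1,T6,T5,T4] holders={T2}
Final holders: {T2} -> T2 in holders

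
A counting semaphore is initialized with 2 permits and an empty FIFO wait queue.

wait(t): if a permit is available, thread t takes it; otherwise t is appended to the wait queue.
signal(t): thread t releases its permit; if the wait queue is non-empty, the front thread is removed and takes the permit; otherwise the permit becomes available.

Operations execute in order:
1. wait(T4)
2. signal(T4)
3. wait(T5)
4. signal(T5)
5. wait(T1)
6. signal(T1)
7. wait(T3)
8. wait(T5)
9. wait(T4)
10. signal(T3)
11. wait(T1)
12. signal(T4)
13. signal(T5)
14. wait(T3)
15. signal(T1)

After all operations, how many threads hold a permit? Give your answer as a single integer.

Step 1: wait(T4) -> count=1 queue=[] holders={T4}
Step 2: signal(T4) -> count=2 queue=[] holders={none}
Step 3: wait(T5) -> count=1 queue=[] holders={T5}
Step 4: signal(T5) -> count=2 queue=[] holders={none}
Step 5: wait(T1) -> count=1 queue=[] holders={T1}
Step 6: signal(T1) -> count=2 queue=[] holders={none}
Step 7: wait(T3) -> count=1 queue=[] holders={T3}
Step 8: wait(T5) -> count=0 queue=[] holders={T3,T5}
Step 9: wait(T4) -> count=0 queue=[T4] holders={T3,T5}
Step 10: signal(T3) -> count=0 queue=[] holders={T4,T5}
Step 11: wait(T1) -> count=0 queue=[T1] holders={T4,T5}
Step 12: signal(T4) -> count=0 queue=[] holders={T1,T5}
Step 13: signal(T5) -> count=1 queue=[] holders={T1}
Step 14: wait(T3) -> count=0 queue=[] holders={T1,T3}
Step 15: signal(T1) -> count=1 queue=[] holders={T3}
Final holders: {T3} -> 1 thread(s)

Answer: 1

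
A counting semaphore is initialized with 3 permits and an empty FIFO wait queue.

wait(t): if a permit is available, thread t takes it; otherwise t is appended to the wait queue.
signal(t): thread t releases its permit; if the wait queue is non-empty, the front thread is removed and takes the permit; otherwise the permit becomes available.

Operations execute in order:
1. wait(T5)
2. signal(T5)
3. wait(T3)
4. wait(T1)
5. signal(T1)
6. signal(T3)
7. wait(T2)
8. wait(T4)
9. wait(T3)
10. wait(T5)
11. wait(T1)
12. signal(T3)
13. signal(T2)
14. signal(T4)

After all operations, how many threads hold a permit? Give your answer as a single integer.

Step 1: wait(T5) -> count=2 queue=[] holders={T5}
Step 2: signal(T5) -> count=3 queue=[] holders={none}
Step 3: wait(T3) -> count=2 queue=[] holders={T3}
Step 4: wait(T1) -> count=1 queue=[] holders={T1,T3}
Step 5: signal(T1) -> count=2 queue=[] holders={T3}
Step 6: signal(T3) -> count=3 queue=[] holders={none}
Step 7: wait(T2) -> count=2 queue=[] holders={T2}
Step 8: wait(T4) -> count=1 queue=[] holders={T2,T4}
Step 9: wait(T3) -> count=0 queue=[] holders={T2,T3,T4}
Step 10: wait(T5) -> count=0 queue=[T5] holders={T2,T3,T4}
Step 11: wait(T1) -> count=0 queue=[T5,T1] holders={T2,T3,T4}
Step 12: signal(T3) -> count=0 queue=[T1] holders={T2,T4,T5}
Step 13: signal(T2) -> count=0 queue=[] holders={T1,T4,T5}
Step 14: signal(T4) -> count=1 queue=[] holders={T1,T5}
Final holders: {T1,T5} -> 2 thread(s)

Answer: 2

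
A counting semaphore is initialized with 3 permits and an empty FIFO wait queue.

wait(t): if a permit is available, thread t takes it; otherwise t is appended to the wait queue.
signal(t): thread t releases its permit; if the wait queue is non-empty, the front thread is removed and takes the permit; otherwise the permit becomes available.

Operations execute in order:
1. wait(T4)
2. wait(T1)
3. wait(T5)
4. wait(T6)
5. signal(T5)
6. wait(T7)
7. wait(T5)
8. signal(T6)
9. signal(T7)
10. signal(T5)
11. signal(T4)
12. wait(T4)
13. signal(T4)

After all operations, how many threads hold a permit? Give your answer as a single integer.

Answer: 1

Derivation:
Step 1: wait(T4) -> count=2 queue=[] holders={T4}
Step 2: wait(T1) -> count=1 queue=[] holders={T1,T4}
Step 3: wait(T5) -> count=0 queue=[] holders={T1,T4,T5}
Step 4: wait(T6) -> count=0 queue=[T6] holders={T1,T4,T5}
Step 5: signal(T5) -> count=0 queue=[] holders={T1,T4,T6}
Step 6: wait(T7) -> count=0 queue=[T7] holders={T1,T4,T6}
Step 7: wait(T5) -> count=0 queue=[T7,T5] holders={T1,T4,T6}
Step 8: signal(T6) -> count=0 queue=[T5] holders={T1,T4,T7}
Step 9: signal(T7) -> count=0 queue=[] holders={T1,T4,T5}
Step 10: signal(T5) -> count=1 queue=[] holders={T1,T4}
Step 11: signal(T4) -> count=2 queue=[] holders={T1}
Step 12: wait(T4) -> count=1 queue=[] holders={T1,T4}
Step 13: signal(T4) -> count=2 queue=[] holders={T1}
Final holders: {T1} -> 1 thread(s)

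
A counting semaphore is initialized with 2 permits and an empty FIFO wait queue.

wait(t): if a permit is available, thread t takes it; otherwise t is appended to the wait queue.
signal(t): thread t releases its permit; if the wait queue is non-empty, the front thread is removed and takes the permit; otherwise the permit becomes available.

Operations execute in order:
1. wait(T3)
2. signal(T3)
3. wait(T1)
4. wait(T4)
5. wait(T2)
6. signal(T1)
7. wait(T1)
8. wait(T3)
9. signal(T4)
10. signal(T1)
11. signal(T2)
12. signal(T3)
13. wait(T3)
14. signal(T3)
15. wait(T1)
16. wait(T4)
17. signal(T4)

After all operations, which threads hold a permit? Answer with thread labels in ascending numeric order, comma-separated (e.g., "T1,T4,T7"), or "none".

Step 1: wait(T3) -> count=1 queue=[] holders={T3}
Step 2: signal(T3) -> count=2 queue=[] holders={none}
Step 3: wait(T1) -> count=1 queue=[] holders={T1}
Step 4: wait(T4) -> count=0 queue=[] holders={T1,T4}
Step 5: wait(T2) -> count=0 queue=[T2] holders={T1,T4}
Step 6: signal(T1) -> count=0 queue=[] holders={T2,T4}
Step 7: wait(T1) -> count=0 queue=[T1] holders={T2,T4}
Step 8: wait(T3) -> count=0 queue=[T1,T3] holders={T2,T4}
Step 9: signal(T4) -> count=0 queue=[T3] holders={T1,T2}
Step 10: signal(T1) -> count=0 queue=[] holders={T2,T3}
Step 11: signal(T2) -> count=1 queue=[] holders={T3}
Step 12: signal(T3) -> count=2 queue=[] holders={none}
Step 13: wait(T3) -> count=1 queue=[] holders={T3}
Step 14: signal(T3) -> count=2 queue=[] holders={none}
Step 15: wait(T1) -> count=1 queue=[] holders={T1}
Step 16: wait(T4) -> count=0 queue=[] holders={T1,T4}
Step 17: signal(T4) -> count=1 queue=[] holders={T1}
Final holders: T1

Answer: T1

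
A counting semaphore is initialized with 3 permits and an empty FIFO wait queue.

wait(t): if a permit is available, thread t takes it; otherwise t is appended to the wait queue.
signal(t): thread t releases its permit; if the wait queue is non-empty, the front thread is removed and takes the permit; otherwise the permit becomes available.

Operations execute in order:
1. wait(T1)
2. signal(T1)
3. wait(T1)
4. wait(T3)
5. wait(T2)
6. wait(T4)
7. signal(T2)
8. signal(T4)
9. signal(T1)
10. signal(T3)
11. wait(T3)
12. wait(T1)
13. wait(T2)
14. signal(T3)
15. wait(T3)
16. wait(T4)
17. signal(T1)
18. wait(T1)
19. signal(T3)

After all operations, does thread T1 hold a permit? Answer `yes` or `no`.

Answer: yes

Derivation:
Step 1: wait(T1) -> count=2 queue=[] holders={T1}
Step 2: signal(T1) -> count=3 queue=[] holders={none}
Step 3: wait(T1) -> count=2 queue=[] holders={T1}
Step 4: wait(T3) -> count=1 queue=[] holders={T1,T3}
Step 5: wait(T2) -> count=0 queue=[] holders={T1,T2,T3}
Step 6: wait(T4) -> count=0 queue=[T4] holders={T1,T2,T3}
Step 7: signal(T2) -> count=0 queue=[] holders={T1,T3,T4}
Step 8: signal(T4) -> count=1 queue=[] holders={T1,T3}
Step 9: signal(T1) -> count=2 queue=[] holders={T3}
Step 10: signal(T3) -> count=3 queue=[] holders={none}
Step 11: wait(T3) -> count=2 queue=[] holders={T3}
Step 12: wait(T1) -> count=1 queue=[] holders={T1,T3}
Step 13: wait(T2) -> count=0 queue=[] holders={T1,T2,T3}
Step 14: signal(T3) -> count=1 queue=[] holders={T1,T2}
Step 15: wait(T3) -> count=0 queue=[] holders={T1,T2,T3}
Step 16: wait(T4) -> count=0 queue=[T4] holders={T1,T2,T3}
Step 17: signal(T1) -> count=0 queue=[] holders={T2,T3,T4}
Step 18: wait(T1) -> count=0 queue=[T1] holders={T2,T3,T4}
Step 19: signal(T3) -> count=0 queue=[] holders={T1,T2,T4}
Final holders: {T1,T2,T4} -> T1 in holders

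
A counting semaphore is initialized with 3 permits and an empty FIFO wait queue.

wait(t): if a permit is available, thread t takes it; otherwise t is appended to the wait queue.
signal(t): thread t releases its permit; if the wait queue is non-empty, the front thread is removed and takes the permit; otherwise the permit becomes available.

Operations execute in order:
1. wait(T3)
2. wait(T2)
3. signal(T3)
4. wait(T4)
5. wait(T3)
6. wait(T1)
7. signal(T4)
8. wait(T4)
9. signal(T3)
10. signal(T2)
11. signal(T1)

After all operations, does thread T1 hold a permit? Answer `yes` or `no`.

Answer: no

Derivation:
Step 1: wait(T3) -> count=2 queue=[] holders={T3}
Step 2: wait(T2) -> count=1 queue=[] holders={T2,T3}
Step 3: signal(T3) -> count=2 queue=[] holders={T2}
Step 4: wait(T4) -> count=1 queue=[] holders={T2,T4}
Step 5: wait(T3) -> count=0 queue=[] holders={T2,T3,T4}
Step 6: wait(T1) -> count=0 queue=[T1] holders={T2,T3,T4}
Step 7: signal(T4) -> count=0 queue=[] holders={T1,T2,T3}
Step 8: wait(T4) -> count=0 queue=[T4] holders={T1,T2,T3}
Step 9: signal(T3) -> count=0 queue=[] holders={T1,T2,T4}
Step 10: signal(T2) -> count=1 queue=[] holders={T1,T4}
Step 11: signal(T1) -> count=2 queue=[] holders={T4}
Final holders: {T4} -> T1 not in holders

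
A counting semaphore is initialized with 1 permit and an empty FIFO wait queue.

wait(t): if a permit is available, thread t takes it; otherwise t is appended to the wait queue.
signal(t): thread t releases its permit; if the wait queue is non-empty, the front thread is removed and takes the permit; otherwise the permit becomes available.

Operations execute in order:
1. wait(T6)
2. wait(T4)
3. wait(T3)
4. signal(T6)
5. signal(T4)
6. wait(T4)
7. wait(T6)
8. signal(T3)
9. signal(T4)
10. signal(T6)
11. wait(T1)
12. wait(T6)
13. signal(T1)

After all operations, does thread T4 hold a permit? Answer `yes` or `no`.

Answer: no

Derivation:
Step 1: wait(T6) -> count=0 queue=[] holders={T6}
Step 2: wait(T4) -> count=0 queue=[T4] holders={T6}
Step 3: wait(T3) -> count=0 queue=[T4,T3] holders={T6}
Step 4: signal(T6) -> count=0 queue=[T3] holders={T4}
Step 5: signal(T4) -> count=0 queue=[] holders={T3}
Step 6: wait(T4) -> count=0 queue=[T4] holders={T3}
Step 7: wait(T6) -> count=0 queue=[T4,T6] holders={T3}
Step 8: signal(T3) -> count=0 queue=[T6] holders={T4}
Step 9: signal(T4) -> count=0 queue=[] holders={T6}
Step 10: signal(T6) -> count=1 queue=[] holders={none}
Step 11: wait(T1) -> count=0 queue=[] holders={T1}
Step 12: wait(T6) -> count=0 queue=[T6] holders={T1}
Step 13: signal(T1) -> count=0 queue=[] holders={T6}
Final holders: {T6} -> T4 not in holders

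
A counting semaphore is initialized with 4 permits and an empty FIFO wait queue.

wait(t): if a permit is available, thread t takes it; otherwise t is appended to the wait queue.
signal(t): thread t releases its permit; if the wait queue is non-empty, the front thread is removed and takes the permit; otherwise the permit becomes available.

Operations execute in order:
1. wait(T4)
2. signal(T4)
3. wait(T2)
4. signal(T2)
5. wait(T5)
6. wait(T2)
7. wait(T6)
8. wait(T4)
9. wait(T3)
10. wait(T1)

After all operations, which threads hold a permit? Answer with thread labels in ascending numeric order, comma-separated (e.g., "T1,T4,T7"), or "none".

Answer: T2,T4,T5,T6

Derivation:
Step 1: wait(T4) -> count=3 queue=[] holders={T4}
Step 2: signal(T4) -> count=4 queue=[] holders={none}
Step 3: wait(T2) -> count=3 queue=[] holders={T2}
Step 4: signal(T2) -> count=4 queue=[] holders={none}
Step 5: wait(T5) -> count=3 queue=[] holders={T5}
Step 6: wait(T2) -> count=2 queue=[] holders={T2,T5}
Step 7: wait(T6) -> count=1 queue=[] holders={T2,T5,T6}
Step 8: wait(T4) -> count=0 queue=[] holders={T2,T4,T5,T6}
Step 9: wait(T3) -> count=0 queue=[T3] holders={T2,T4,T5,T6}
Step 10: wait(T1) -> count=0 queue=[T3,T1] holders={T2,T4,T5,T6}
Final holders: T2,T4,T5,T6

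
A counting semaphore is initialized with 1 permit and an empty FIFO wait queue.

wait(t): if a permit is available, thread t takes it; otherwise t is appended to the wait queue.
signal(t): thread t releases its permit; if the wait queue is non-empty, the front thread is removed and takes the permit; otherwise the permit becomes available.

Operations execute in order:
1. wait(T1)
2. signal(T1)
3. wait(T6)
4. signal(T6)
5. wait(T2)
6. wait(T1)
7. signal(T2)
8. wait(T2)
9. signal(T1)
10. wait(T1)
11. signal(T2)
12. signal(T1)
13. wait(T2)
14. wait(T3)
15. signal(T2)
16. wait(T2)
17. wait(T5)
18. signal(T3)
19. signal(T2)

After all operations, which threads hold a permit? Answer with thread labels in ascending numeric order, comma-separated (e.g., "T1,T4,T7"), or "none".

Step 1: wait(T1) -> count=0 queue=[] holders={T1}
Step 2: signal(T1) -> count=1 queue=[] holders={none}
Step 3: wait(T6) -> count=0 queue=[] holders={T6}
Step 4: signal(T6) -> count=1 queue=[] holders={none}
Step 5: wait(T2) -> count=0 queue=[] holders={T2}
Step 6: wait(T1) -> count=0 queue=[T1] holders={T2}
Step 7: signal(T2) -> count=0 queue=[] holders={T1}
Step 8: wait(T2) -> count=0 queue=[T2] holders={T1}
Step 9: signal(T1) -> count=0 queue=[] holders={T2}
Step 10: wait(T1) -> count=0 queue=[T1] holders={T2}
Step 11: signal(T2) -> count=0 queue=[] holders={T1}
Step 12: signal(T1) -> count=1 queue=[] holders={none}
Step 13: wait(T2) -> count=0 queue=[] holders={T2}
Step 14: wait(T3) -> count=0 queue=[T3] holders={T2}
Step 15: signal(T2) -> count=0 queue=[] holders={T3}
Step 16: wait(T2) -> count=0 queue=[T2] holders={T3}
Step 17: wait(T5) -> count=0 queue=[T2,T5] holders={T3}
Step 18: signal(T3) -> count=0 queue=[T5] holders={T2}
Step 19: signal(T2) -> count=0 queue=[] holders={T5}
Final holders: T5

Answer: T5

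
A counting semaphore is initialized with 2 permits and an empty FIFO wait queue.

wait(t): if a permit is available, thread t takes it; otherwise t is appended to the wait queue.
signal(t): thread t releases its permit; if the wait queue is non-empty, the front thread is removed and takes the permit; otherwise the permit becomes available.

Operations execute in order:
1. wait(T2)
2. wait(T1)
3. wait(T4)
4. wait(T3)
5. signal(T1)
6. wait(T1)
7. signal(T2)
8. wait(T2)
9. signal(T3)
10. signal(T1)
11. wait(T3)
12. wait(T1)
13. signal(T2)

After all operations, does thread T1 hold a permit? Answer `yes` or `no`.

Step 1: wait(T2) -> count=1 queue=[] holders={T2}
Step 2: wait(T1) -> count=0 queue=[] holders={T1,T2}
Step 3: wait(T4) -> count=0 queue=[T4] holders={T1,T2}
Step 4: wait(T3) -> count=0 queue=[T4,T3] holders={T1,T2}
Step 5: signal(T1) -> count=0 queue=[T3] holders={T2,T4}
Step 6: wait(T1) -> count=0 queue=[T3,T1] holders={T2,T4}
Step 7: signal(T2) -> count=0 queue=[T1] holders={T3,T4}
Step 8: wait(T2) -> count=0 queue=[T1,T2] holders={T3,T4}
Step 9: signal(T3) -> count=0 queue=[T2] holders={T1,T4}
Step 10: signal(T1) -> count=0 queue=[] holders={T2,T4}
Step 11: wait(T3) -> count=0 queue=[T3] holders={T2,T4}
Step 12: wait(T1) -> count=0 queue=[T3,T1] holders={T2,T4}
Step 13: signal(T2) -> count=0 queue=[T1] holders={T3,T4}
Final holders: {T3,T4} -> T1 not in holders

Answer: no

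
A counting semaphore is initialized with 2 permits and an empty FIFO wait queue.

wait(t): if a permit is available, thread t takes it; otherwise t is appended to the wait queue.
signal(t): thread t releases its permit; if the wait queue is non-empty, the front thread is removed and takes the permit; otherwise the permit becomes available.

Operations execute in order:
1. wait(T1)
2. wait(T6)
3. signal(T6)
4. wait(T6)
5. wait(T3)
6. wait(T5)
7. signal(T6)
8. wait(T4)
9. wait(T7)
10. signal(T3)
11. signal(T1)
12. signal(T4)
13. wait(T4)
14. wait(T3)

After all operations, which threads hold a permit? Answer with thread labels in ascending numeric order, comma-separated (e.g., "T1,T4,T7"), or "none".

Answer: T5,T7

Derivation:
Step 1: wait(T1) -> count=1 queue=[] holders={T1}
Step 2: wait(T6) -> count=0 queue=[] holders={T1,T6}
Step 3: signal(T6) -> count=1 queue=[] holders={T1}
Step 4: wait(T6) -> count=0 queue=[] holders={T1,T6}
Step 5: wait(T3) -> count=0 queue=[T3] holders={T1,T6}
Step 6: wait(T5) -> count=0 queue=[T3,T5] holders={T1,T6}
Step 7: signal(T6) -> count=0 queue=[T5] holders={T1,T3}
Step 8: wait(T4) -> count=0 queue=[T5,T4] holders={T1,T3}
Step 9: wait(T7) -> count=0 queue=[T5,T4,T7] holders={T1,T3}
Step 10: signal(T3) -> count=0 queue=[T4,T7] holders={T1,T5}
Step 11: signal(T1) -> count=0 queue=[T7] holders={T4,T5}
Step 12: signal(T4) -> count=0 queue=[] holders={T5,T7}
Step 13: wait(T4) -> count=0 queue=[T4] holders={T5,T7}
Step 14: wait(T3) -> count=0 queue=[T4,T3] holders={T5,T7}
Final holders: T5,T7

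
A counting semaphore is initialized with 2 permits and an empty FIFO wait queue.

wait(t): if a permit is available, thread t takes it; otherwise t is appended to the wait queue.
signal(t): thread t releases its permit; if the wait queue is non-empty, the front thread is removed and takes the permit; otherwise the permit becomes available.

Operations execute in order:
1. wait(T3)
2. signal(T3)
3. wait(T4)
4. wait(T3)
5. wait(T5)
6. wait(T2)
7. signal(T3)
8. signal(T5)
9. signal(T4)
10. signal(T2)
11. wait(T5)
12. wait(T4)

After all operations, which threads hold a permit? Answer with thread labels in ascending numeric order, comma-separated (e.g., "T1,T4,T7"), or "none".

Answer: T4,T5

Derivation:
Step 1: wait(T3) -> count=1 queue=[] holders={T3}
Step 2: signal(T3) -> count=2 queue=[] holders={none}
Step 3: wait(T4) -> count=1 queue=[] holders={T4}
Step 4: wait(T3) -> count=0 queue=[] holders={T3,T4}
Step 5: wait(T5) -> count=0 queue=[T5] holders={T3,T4}
Step 6: wait(T2) -> count=0 queue=[T5,T2] holders={T3,T4}
Step 7: signal(T3) -> count=0 queue=[T2] holders={T4,T5}
Step 8: signal(T5) -> count=0 queue=[] holders={T2,T4}
Step 9: signal(T4) -> count=1 queue=[] holders={T2}
Step 10: signal(T2) -> count=2 queue=[] holders={none}
Step 11: wait(T5) -> count=1 queue=[] holders={T5}
Step 12: wait(T4) -> count=0 queue=[] holders={T4,T5}
Final holders: T4,T5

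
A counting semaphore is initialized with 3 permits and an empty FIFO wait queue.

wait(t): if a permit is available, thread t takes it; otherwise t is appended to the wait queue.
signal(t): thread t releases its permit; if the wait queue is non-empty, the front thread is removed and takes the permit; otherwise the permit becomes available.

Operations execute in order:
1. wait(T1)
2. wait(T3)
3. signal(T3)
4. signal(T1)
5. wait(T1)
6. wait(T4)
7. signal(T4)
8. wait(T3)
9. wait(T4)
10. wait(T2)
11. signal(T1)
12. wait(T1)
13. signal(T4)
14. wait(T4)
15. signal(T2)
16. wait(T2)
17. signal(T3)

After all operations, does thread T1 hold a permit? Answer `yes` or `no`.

Step 1: wait(T1) -> count=2 queue=[] holders={T1}
Step 2: wait(T3) -> count=1 queue=[] holders={T1,T3}
Step 3: signal(T3) -> count=2 queue=[] holders={T1}
Step 4: signal(T1) -> count=3 queue=[] holders={none}
Step 5: wait(T1) -> count=2 queue=[] holders={T1}
Step 6: wait(T4) -> count=1 queue=[] holders={T1,T4}
Step 7: signal(T4) -> count=2 queue=[] holders={T1}
Step 8: wait(T3) -> count=1 queue=[] holders={T1,T3}
Step 9: wait(T4) -> count=0 queue=[] holders={T1,T3,T4}
Step 10: wait(T2) -> count=0 queue=[T2] holders={T1,T3,T4}
Step 11: signal(T1) -> count=0 queue=[] holders={T2,T3,T4}
Step 12: wait(T1) -> count=0 queue=[T1] holders={T2,T3,T4}
Step 13: signal(T4) -> count=0 queue=[] holders={T1,T2,T3}
Step 14: wait(T4) -> count=0 queue=[T4] holders={T1,T2,T3}
Step 15: signal(T2) -> count=0 queue=[] holders={T1,T3,T4}
Step 16: wait(T2) -> count=0 queue=[T2] holders={T1,T3,T4}
Step 17: signal(T3) -> count=0 queue=[] holders={T1,T2,T4}
Final holders: {T1,T2,T4} -> T1 in holders

Answer: yes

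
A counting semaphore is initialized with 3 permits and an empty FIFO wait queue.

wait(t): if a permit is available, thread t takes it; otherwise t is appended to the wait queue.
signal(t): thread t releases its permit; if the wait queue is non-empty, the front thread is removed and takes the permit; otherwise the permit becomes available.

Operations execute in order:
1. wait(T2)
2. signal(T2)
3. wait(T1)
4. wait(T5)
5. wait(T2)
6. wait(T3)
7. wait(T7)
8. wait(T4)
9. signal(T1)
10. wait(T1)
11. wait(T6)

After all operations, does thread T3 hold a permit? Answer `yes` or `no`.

Step 1: wait(T2) -> count=2 queue=[] holders={T2}
Step 2: signal(T2) -> count=3 queue=[] holders={none}
Step 3: wait(T1) -> count=2 queue=[] holders={T1}
Step 4: wait(T5) -> count=1 queue=[] holders={T1,T5}
Step 5: wait(T2) -> count=0 queue=[] holders={T1,T2,T5}
Step 6: wait(T3) -> count=0 queue=[T3] holders={T1,T2,T5}
Step 7: wait(T7) -> count=0 queue=[T3,T7] holders={T1,T2,T5}
Step 8: wait(T4) -> count=0 queue=[T3,T7,T4] holders={T1,T2,T5}
Step 9: signal(T1) -> count=0 queue=[T7,T4] holders={T2,T3,T5}
Step 10: wait(T1) -> count=0 queue=[T7,T4,T1] holders={T2,T3,T5}
Step 11: wait(T6) -> count=0 queue=[T7,T4,T1,T6] holders={T2,T3,T5}
Final holders: {T2,T3,T5} -> T3 in holders

Answer: yes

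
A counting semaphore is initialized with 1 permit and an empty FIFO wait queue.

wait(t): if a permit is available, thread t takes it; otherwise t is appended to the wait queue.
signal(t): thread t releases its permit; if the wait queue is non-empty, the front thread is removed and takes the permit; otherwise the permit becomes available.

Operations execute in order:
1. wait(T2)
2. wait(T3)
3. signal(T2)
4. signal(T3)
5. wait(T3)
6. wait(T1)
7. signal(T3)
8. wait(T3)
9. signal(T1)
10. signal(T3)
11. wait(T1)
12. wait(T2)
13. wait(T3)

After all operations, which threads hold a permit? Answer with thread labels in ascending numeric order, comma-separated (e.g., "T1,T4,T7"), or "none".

Step 1: wait(T2) -> count=0 queue=[] holders={T2}
Step 2: wait(T3) -> count=0 queue=[T3] holders={T2}
Step 3: signal(T2) -> count=0 queue=[] holders={T3}
Step 4: signal(T3) -> count=1 queue=[] holders={none}
Step 5: wait(T3) -> count=0 queue=[] holders={T3}
Step 6: wait(T1) -> count=0 queue=[T1] holders={T3}
Step 7: signal(T3) -> count=0 queue=[] holders={T1}
Step 8: wait(T3) -> count=0 queue=[T3] holders={T1}
Step 9: signal(T1) -> count=0 queue=[] holders={T3}
Step 10: signal(T3) -> count=1 queue=[] holders={none}
Step 11: wait(T1) -> count=0 queue=[] holders={T1}
Step 12: wait(T2) -> count=0 queue=[T2] holders={T1}
Step 13: wait(T3) -> count=0 queue=[T2,T3] holders={T1}
Final holders: T1

Answer: T1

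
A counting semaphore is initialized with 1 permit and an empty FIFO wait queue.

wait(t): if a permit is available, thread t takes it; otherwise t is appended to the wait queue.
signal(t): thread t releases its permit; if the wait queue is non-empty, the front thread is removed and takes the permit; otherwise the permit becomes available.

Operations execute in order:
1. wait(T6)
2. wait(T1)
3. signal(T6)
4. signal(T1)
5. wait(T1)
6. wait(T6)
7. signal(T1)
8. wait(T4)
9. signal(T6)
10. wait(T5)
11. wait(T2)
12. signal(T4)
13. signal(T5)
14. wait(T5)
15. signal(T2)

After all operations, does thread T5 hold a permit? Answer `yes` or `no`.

Answer: yes

Derivation:
Step 1: wait(T6) -> count=0 queue=[] holders={T6}
Step 2: wait(T1) -> count=0 queue=[T1] holders={T6}
Step 3: signal(T6) -> count=0 queue=[] holders={T1}
Step 4: signal(T1) -> count=1 queue=[] holders={none}
Step 5: wait(T1) -> count=0 queue=[] holders={T1}
Step 6: wait(T6) -> count=0 queue=[T6] holders={T1}
Step 7: signal(T1) -> count=0 queue=[] holders={T6}
Step 8: wait(T4) -> count=0 queue=[T4] holders={T6}
Step 9: signal(T6) -> count=0 queue=[] holders={T4}
Step 10: wait(T5) -> count=0 queue=[T5] holders={T4}
Step 11: wait(T2) -> count=0 queue=[T5,T2] holders={T4}
Step 12: signal(T4) -> count=0 queue=[T2] holders={T5}
Step 13: signal(T5) -> count=0 queue=[] holders={T2}
Step 14: wait(T5) -> count=0 queue=[T5] holders={T2}
Step 15: signal(T2) -> count=0 queue=[] holders={T5}
Final holders: {T5} -> T5 in holders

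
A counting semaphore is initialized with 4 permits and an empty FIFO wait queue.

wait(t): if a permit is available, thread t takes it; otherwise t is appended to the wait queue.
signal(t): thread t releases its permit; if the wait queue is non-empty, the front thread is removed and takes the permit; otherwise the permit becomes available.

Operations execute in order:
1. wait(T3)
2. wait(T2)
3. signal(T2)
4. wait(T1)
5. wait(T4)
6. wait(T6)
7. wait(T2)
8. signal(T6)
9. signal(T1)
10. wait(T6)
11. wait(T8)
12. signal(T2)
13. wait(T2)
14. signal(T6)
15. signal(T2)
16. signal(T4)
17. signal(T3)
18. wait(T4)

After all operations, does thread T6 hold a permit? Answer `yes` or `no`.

Answer: no

Derivation:
Step 1: wait(T3) -> count=3 queue=[] holders={T3}
Step 2: wait(T2) -> count=2 queue=[] holders={T2,T3}
Step 3: signal(T2) -> count=3 queue=[] holders={T3}
Step 4: wait(T1) -> count=2 queue=[] holders={T1,T3}
Step 5: wait(T4) -> count=1 queue=[] holders={T1,T3,T4}
Step 6: wait(T6) -> count=0 queue=[] holders={T1,T3,T4,T6}
Step 7: wait(T2) -> count=0 queue=[T2] holders={T1,T3,T4,T6}
Step 8: signal(T6) -> count=0 queue=[] holders={T1,T2,T3,T4}
Step 9: signal(T1) -> count=1 queue=[] holders={T2,T3,T4}
Step 10: wait(T6) -> count=0 queue=[] holders={T2,T3,T4,T6}
Step 11: wait(T8) -> count=0 queue=[T8] holders={T2,T3,T4,T6}
Step 12: signal(T2) -> count=0 queue=[] holders={T3,T4,T6,T8}
Step 13: wait(T2) -> count=0 queue=[T2] holders={T3,T4,T6,T8}
Step 14: signal(T6) -> count=0 queue=[] holders={T2,T3,T4,T8}
Step 15: signal(T2) -> count=1 queue=[] holders={T3,T4,T8}
Step 16: signal(T4) -> count=2 queue=[] holders={T3,T8}
Step 17: signal(T3) -> count=3 queue=[] holders={T8}
Step 18: wait(T4) -> count=2 queue=[] holders={T4,T8}
Final holders: {T4,T8} -> T6 not in holders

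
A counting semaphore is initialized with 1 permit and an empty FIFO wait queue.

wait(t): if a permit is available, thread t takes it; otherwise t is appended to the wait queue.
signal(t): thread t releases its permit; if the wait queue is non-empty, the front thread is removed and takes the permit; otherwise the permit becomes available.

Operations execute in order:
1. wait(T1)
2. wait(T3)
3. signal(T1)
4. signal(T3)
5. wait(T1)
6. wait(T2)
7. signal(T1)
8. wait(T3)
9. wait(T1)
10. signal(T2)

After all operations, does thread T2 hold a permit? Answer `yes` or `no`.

Step 1: wait(T1) -> count=0 queue=[] holders={T1}
Step 2: wait(T3) -> count=0 queue=[T3] holders={T1}
Step 3: signal(T1) -> count=0 queue=[] holders={T3}
Step 4: signal(T3) -> count=1 queue=[] holders={none}
Step 5: wait(T1) -> count=0 queue=[] holders={T1}
Step 6: wait(T2) -> count=0 queue=[T2] holders={T1}
Step 7: signal(T1) -> count=0 queue=[] holders={T2}
Step 8: wait(T3) -> count=0 queue=[T3] holders={T2}
Step 9: wait(T1) -> count=0 queue=[T3,T1] holders={T2}
Step 10: signal(T2) -> count=0 queue=[T1] holders={T3}
Final holders: {T3} -> T2 not in holders

Answer: no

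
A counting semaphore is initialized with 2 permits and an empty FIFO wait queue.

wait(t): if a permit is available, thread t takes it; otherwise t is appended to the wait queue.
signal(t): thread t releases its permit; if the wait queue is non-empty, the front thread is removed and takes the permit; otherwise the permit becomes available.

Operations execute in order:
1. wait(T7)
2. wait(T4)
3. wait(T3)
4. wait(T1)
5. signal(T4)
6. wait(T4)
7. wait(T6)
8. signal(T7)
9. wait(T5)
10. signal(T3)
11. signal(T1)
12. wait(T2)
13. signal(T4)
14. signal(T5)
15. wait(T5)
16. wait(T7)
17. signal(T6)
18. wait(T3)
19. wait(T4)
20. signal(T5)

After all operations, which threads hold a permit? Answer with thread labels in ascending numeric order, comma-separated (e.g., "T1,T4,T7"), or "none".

Step 1: wait(T7) -> count=1 queue=[] holders={T7}
Step 2: wait(T4) -> count=0 queue=[] holders={T4,T7}
Step 3: wait(T3) -> count=0 queue=[T3] holders={T4,T7}
Step 4: wait(T1) -> count=0 queue=[T3,T1] holders={T4,T7}
Step 5: signal(T4) -> count=0 queue=[T1] holders={T3,T7}
Step 6: wait(T4) -> count=0 queue=[T1,T4] holders={T3,T7}
Step 7: wait(T6) -> count=0 queue=[T1,T4,T6] holders={T3,T7}
Step 8: signal(T7) -> count=0 queue=[T4,T6] holders={T1,T3}
Step 9: wait(T5) -> count=0 queue=[T4,T6,T5] holders={T1,T3}
Step 10: signal(T3) -> count=0 queue=[T6,T5] holders={T1,T4}
Step 11: signal(T1) -> count=0 queue=[T5] holders={T4,T6}
Step 12: wait(T2) -> count=0 queue=[T5,T2] holders={T4,T6}
Step 13: signal(T4) -> count=0 queue=[T2] holders={T5,T6}
Step 14: signal(T5) -> count=0 queue=[] holders={T2,T6}
Step 15: wait(T5) -> count=0 queue=[T5] holders={T2,T6}
Step 16: wait(T7) -> count=0 queue=[T5,T7] holders={T2,T6}
Step 17: signal(T6) -> count=0 queue=[T7] holders={T2,T5}
Step 18: wait(T3) -> count=0 queue=[T7,T3] holders={T2,T5}
Step 19: wait(T4) -> count=0 queue=[T7,T3,T4] holders={T2,T5}
Step 20: signal(T5) -> count=0 queue=[T3,T4] holders={T2,T7}
Final holders: T2,T7

Answer: T2,T7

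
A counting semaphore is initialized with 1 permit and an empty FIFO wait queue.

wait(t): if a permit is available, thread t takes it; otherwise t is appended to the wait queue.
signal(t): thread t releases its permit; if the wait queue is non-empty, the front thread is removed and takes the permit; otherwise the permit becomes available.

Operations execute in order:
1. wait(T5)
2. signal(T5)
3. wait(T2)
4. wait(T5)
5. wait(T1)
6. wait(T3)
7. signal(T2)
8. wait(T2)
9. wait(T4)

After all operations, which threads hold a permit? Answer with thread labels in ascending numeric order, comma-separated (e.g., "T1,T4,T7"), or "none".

Answer: T5

Derivation:
Step 1: wait(T5) -> count=0 queue=[] holders={T5}
Step 2: signal(T5) -> count=1 queue=[] holders={none}
Step 3: wait(T2) -> count=0 queue=[] holders={T2}
Step 4: wait(T5) -> count=0 queue=[T5] holders={T2}
Step 5: wait(T1) -> count=0 queue=[T5,T1] holders={T2}
Step 6: wait(T3) -> count=0 queue=[T5,T1,T3] holders={T2}
Step 7: signal(T2) -> count=0 queue=[T1,T3] holders={T5}
Step 8: wait(T2) -> count=0 queue=[T1,T3,T2] holders={T5}
Step 9: wait(T4) -> count=0 queue=[T1,T3,T2,T4] holders={T5}
Final holders: T5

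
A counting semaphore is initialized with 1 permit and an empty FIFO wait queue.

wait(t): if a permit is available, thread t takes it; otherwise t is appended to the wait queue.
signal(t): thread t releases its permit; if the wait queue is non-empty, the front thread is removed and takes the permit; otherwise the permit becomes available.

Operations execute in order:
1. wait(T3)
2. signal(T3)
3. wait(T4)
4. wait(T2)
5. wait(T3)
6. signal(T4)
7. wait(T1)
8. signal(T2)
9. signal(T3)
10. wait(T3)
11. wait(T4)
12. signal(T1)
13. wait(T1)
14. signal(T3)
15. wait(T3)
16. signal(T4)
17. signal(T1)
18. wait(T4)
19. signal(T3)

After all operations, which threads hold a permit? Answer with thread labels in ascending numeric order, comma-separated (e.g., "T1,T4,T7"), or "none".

Step 1: wait(T3) -> count=0 queue=[] holders={T3}
Step 2: signal(T3) -> count=1 queue=[] holders={none}
Step 3: wait(T4) -> count=0 queue=[] holders={T4}
Step 4: wait(T2) -> count=0 queue=[T2] holders={T4}
Step 5: wait(T3) -> count=0 queue=[T2,T3] holders={T4}
Step 6: signal(T4) -> count=0 queue=[T3] holders={T2}
Step 7: wait(T1) -> count=0 queue=[T3,T1] holders={T2}
Step 8: signal(T2) -> count=0 queue=[T1] holders={T3}
Step 9: signal(T3) -> count=0 queue=[] holders={T1}
Step 10: wait(T3) -> count=0 queue=[T3] holders={T1}
Step 11: wait(T4) -> count=0 queue=[T3,T4] holders={T1}
Step 12: signal(T1) -> count=0 queue=[T4] holders={T3}
Step 13: wait(T1) -> count=0 queue=[T4,T1] holders={T3}
Step 14: signal(T3) -> count=0 queue=[T1] holders={T4}
Step 15: wait(T3) -> count=0 queue=[T1,T3] holders={T4}
Step 16: signal(T4) -> count=0 queue=[T3] holders={T1}
Step 17: signal(T1) -> count=0 queue=[] holders={T3}
Step 18: wait(T4) -> count=0 queue=[T4] holders={T3}
Step 19: signal(T3) -> count=0 queue=[] holders={T4}
Final holders: T4

Answer: T4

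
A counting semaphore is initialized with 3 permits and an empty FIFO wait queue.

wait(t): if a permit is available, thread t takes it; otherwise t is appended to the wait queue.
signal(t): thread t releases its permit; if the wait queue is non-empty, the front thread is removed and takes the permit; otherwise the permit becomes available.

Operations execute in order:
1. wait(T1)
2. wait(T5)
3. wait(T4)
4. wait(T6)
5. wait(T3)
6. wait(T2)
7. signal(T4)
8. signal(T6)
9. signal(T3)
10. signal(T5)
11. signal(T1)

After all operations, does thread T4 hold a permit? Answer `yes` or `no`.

Answer: no

Derivation:
Step 1: wait(T1) -> count=2 queue=[] holders={T1}
Step 2: wait(T5) -> count=1 queue=[] holders={T1,T5}
Step 3: wait(T4) -> count=0 queue=[] holders={T1,T4,T5}
Step 4: wait(T6) -> count=0 queue=[T6] holders={T1,T4,T5}
Step 5: wait(T3) -> count=0 queue=[T6,T3] holders={T1,T4,T5}
Step 6: wait(T2) -> count=0 queue=[T6,T3,T2] holders={T1,T4,T5}
Step 7: signal(T4) -> count=0 queue=[T3,T2] holders={T1,T5,T6}
Step 8: signal(T6) -> count=0 queue=[T2] holders={T1,T3,T5}
Step 9: signal(T3) -> count=0 queue=[] holders={T1,T2,T5}
Step 10: signal(T5) -> count=1 queue=[] holders={T1,T2}
Step 11: signal(T1) -> count=2 queue=[] holders={T2}
Final holders: {T2} -> T4 not in holders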